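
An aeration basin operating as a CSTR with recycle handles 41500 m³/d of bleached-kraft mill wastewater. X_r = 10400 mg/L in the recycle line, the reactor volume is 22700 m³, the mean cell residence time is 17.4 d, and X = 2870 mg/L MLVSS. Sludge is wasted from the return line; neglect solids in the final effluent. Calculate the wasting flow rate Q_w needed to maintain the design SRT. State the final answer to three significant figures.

Q_w = (V·X)/(θ_c X_r) = 22700 × 2870 / (17.4 × 10400) = 360.0 m³/d.

Q_w ≈ 360 m³/d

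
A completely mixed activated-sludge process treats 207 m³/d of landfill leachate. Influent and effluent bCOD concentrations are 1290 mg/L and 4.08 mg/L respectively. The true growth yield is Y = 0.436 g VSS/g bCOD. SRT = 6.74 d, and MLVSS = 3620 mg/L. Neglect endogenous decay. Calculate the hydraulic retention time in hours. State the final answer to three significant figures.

V·X = Y·Q·ΔS·θ_c gives V = 0.436 × 207 × (1290 − 4.08) × 6.74 / 3620 = 216.1 m³.
HRT = V/Q = 216.1 m³ / 207 m³·d⁻¹ = 1.044 d × 24 = 25.05 h.

τ ≈ 25.1 h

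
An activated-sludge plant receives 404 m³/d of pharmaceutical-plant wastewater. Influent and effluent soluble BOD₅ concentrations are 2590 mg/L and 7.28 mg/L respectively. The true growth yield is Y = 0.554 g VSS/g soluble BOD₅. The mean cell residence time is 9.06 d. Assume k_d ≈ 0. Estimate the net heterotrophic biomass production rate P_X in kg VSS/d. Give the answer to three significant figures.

P_X ≈ 578 kg VSS/d

With endogenous decay neglected, the observed yield equals the true yield: Y_obs = Y = 0.554 g VSS/g soluble BOD₅.
Substrate removed = Q·(S₀ − S) = 404 m³/d × (2590 − 7.28) g/m³ = 1.04×10^6 g/d = 1043 kg/d.
P_X = Y_obs · Q(S₀ − S) = 0.5540 × 1043 = 578.1 kg VSS/d.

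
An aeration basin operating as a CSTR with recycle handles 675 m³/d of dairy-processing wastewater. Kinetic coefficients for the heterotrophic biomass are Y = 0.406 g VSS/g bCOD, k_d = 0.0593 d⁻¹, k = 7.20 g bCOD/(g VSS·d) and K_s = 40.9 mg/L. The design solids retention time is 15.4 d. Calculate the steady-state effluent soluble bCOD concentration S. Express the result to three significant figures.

S ≈ 1.82 mg/L

Effluent substrate depends only on kinetics and SRT: S = K_s(1 + k_d θ_c) / [θ_c(Yk − k_d) − 1] = 40.9 × (1 + 0.0593 × 15.4) / [15.4 × (0.406 × 7.20 − 0.0593) − 1] = 78.25 / 43.10 = 1.815 mg/L.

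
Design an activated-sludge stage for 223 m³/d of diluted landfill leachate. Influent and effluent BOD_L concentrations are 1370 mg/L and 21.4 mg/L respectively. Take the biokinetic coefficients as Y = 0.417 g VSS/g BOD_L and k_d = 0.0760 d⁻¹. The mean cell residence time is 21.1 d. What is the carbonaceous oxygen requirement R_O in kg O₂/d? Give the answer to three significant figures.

R_O ≈ 232 kg O₂/d

Observed yield with endogenous decay: Y_obs = Y / (1 + k_d·θ_c) = 0.417 / (1 + 0.0760 × 21.1) = 0.417 / 2.604 = 0.1602 g VSS/g BOD_L.
Mass of BOD_L removed per day: Q(S₀ − S) = 223 × 1349 g/m³ = 300.7 kg/d.
Biomass synthesised: P_X = Y_obs × 300.7 = 48.17 kg VSS/d.
Carbonaceous O₂ demand = substrate oxidised − cell-mass equivalent = 300.7 − 1.42 × 48.17 = 232.3 kg O₂/d.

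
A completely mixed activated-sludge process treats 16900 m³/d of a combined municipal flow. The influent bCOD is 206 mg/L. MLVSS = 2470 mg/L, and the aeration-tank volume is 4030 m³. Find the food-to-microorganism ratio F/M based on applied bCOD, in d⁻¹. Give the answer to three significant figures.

Food-to-microorganism ratio F/M = Q S₀ / (V X) = 16900 × 206 / (4030 × 2470) = 0.3497 d⁻¹.

F/M ≈ 0.350 d⁻¹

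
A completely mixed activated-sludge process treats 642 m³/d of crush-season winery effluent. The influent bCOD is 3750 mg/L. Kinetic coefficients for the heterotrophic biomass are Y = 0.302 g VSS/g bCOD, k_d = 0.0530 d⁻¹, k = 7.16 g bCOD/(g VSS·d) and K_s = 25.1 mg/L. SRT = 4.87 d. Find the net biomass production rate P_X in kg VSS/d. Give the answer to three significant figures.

P_X ≈ 577 kg VSS/d

From the Monod/SRT balance for a CMAS, S = K_s·(1+k_d θ_c)/[θ_c·(Y k − k_d) − 1] = 25.1 × (1 + 0.0530 × 4.87) / [4.87 × (0.302 × 7.16 − 0.0530) − 1] = 31.58 / 9.272 = 3.406 mg/L.
The observed yield is Y_obs = Y/(1 + k_d·θ_c) = 0.302 / (1 + 0.0530 × 4.87) = 0.302 / 1.258 = 0.2400 g VSS per g bCOD removed.
Substrate removed = Q·(S₀ − S) = 642 m³/d × (3750 − 3.41) g/m³ = 2.41×10^6 g/d = 2405 kg/d.
P_X = Y_obs · Q(S₀ − S) = 0.2400 × 2405 = 577.4 kg VSS/d.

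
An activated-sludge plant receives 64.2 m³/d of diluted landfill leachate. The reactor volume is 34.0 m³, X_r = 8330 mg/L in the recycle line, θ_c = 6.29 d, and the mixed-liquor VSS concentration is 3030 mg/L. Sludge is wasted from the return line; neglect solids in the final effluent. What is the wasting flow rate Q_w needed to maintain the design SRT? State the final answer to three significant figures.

Q_w ≈ 1.97 m³/d

θ_c = V·X/(Q_w·X_r) when wasting from the recycle, so Q_w = V·X/(θ_c·X_r) = 34.00 × 3030 / (6.29 × 8330) = 1.966 m³/d.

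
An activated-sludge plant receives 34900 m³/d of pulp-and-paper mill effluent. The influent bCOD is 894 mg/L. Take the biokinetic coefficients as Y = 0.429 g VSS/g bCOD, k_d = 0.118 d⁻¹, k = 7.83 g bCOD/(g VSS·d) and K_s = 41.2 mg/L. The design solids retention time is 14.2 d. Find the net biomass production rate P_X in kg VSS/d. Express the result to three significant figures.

For a completely mixed reactor with recycle the Lawrence–McCarty relation gives S = K_s·(1 + k_d·θ_c) / [θ_c·(Y·k − k_d) − 1] = 41.2 × (1 + 0.118 × 14.2) / [14.2 × (0.429 × 7.83 − 0.118) − 1] = 110.2 / 45.02 = 2.448 mg/L.
Correct the yield for decay: Y_obs = Y/(1 + k_d θ_c) = 0.429 / (1 + 0.118 × 14.2) = 0.429 / 2.676 = 0.1603.
ΔS = 894 − 2.45 = 891.5 mg/L, so the substrate removal rate is 34900 × 891.5/1000 = 31115 kg bCOD/d.
Biomass produced: P_X = Y_obs·Q·ΔS = 0.1603 × 31115 ≈ 4989 kg VSS/d.

P_X ≈ 4990 kg VSS/d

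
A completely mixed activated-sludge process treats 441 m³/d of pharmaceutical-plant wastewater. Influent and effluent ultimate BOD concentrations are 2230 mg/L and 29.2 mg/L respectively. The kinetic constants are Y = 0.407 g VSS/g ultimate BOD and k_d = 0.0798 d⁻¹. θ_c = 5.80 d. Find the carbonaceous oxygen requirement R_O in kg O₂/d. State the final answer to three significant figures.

Observed yield with endogenous decay: Y_obs = Y / (1 + k_d·θ_c) = 0.407 / (1 + 0.0798 × 5.80) = 0.407 / 1.463 = 0.2782 g VSS/g ultimate BOD.
Substrate removed = Q·(S₀ − S) = 441 m³/d × (2230 − 29.2) g/m³ = 9.71×10^5 g/d = 970.6 kg/d.
Net sludge production P_X = 0.2782 × 970.6 = 270.0 kg VSS/d.
R_O = Q·ΔS − 1.42 P_X = 970.6 − 383.4 = 587.1 kg O₂/d.

R_O ≈ 587 kg O₂/d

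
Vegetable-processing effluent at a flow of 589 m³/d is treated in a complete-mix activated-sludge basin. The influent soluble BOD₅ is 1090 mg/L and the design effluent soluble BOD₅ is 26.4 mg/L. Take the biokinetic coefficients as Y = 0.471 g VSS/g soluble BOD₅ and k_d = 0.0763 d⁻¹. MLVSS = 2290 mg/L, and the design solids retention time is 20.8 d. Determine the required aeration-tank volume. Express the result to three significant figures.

From the SRT design equation V = Y Q (S₀−S) θ_c / [X (1 + k_d θ_c)] = 0.471 × 589 × (1090 − 26.4) × 20.8 / [2290 × (1 + 0.0763 × 20.8)] = 6.14×10^6 / 5924 = 1036 m³.

V ≈ 1040 m³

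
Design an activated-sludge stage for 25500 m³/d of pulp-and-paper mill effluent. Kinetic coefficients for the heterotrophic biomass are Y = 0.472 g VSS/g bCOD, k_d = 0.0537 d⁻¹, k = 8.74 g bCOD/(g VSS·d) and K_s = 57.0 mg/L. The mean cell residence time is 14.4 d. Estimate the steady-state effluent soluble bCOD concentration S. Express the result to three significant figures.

S ≈ 1.75 mg/L

From the Monod/SRT balance for a CMAS, S = K_s·(1+k_d θ_c)/[θ_c·(Y k − k_d) − 1] = 57.0 × (1 + 0.0537 × 14.4) / [14.4 × (0.472 × 8.74 − 0.0537) − 1] = 101.1 / 57.63 = 1.754 mg/L.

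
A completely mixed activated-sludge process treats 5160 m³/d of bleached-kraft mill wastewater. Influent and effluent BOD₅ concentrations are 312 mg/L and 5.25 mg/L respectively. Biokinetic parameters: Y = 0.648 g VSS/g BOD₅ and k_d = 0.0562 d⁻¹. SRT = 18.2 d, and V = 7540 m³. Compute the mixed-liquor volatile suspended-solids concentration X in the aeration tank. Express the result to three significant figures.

Solving the biomass balance for X: X = Y Q (S₀−S) θ_c / [V (1+k_d θ_c)] = 0.648 × 5160 × (312 − 5.25) × 18.2 / [7540 × (1 + 0.0562 × 18.2)] = 1224 mg/L.

X ≈ 1220 mg/L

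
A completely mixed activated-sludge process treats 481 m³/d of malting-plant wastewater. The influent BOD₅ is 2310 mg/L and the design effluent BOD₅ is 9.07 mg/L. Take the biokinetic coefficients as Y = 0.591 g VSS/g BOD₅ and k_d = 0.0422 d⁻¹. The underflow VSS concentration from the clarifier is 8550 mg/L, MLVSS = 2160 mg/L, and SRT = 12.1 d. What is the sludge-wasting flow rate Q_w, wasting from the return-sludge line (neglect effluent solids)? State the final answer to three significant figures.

Q_w ≈ 50.6 m³/d

Rearranging the biomass balance for a CMAS with decay, V = Y·Q·ΔS·θ_c / [X·(1+k_d θ_c)] = 0.591 × 481 × (2310 − 9.07) × 12.1 / [2160 × (1 + 0.0422 × 12.1)] = 7.91×10^6 / 3263 = 2426 m³.
θ_c = V·X/(Q_w·X_r) when wasting from the recycle, so Q_w = V·X/(θ_c·X_r) = 2426 × 2160 / (12.1 × 8550) = 50.64 m³/d.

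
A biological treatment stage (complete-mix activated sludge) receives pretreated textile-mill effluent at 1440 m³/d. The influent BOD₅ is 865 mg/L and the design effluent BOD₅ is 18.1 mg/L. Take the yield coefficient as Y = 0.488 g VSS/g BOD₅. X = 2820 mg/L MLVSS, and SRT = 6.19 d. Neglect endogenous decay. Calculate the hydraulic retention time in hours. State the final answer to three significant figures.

V·X = Y·Q·ΔS·θ_c gives V = 0.488 × 1440 × (865 − 18.1) × 6.19 / 2820 = 1306 m³.
Hydraulic retention time τ = V/Q = 1306 / 1440 = 0.9072 d = 21.77 h.

τ ≈ 21.8 h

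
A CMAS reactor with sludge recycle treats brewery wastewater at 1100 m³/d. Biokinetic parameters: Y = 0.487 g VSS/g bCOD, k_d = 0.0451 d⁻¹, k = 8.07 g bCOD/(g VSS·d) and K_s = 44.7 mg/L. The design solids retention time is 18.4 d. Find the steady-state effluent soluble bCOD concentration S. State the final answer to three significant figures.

From the Monod/SRT balance for a CMAS, S = K_s·(1+k_d θ_c)/[θ_c·(Y k − k_d) − 1] = 44.7 × (1 + 0.0451 × 18.4) / [18.4 × (0.487 × 8.07 − 0.0451) − 1] = 81.79 / 70.48 = 1.160 mg/L.

S ≈ 1.16 mg/L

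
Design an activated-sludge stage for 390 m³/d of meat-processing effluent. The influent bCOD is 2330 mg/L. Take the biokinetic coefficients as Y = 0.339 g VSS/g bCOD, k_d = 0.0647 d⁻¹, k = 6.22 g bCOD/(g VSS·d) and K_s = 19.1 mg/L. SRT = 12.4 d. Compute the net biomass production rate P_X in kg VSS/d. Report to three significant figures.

P_X ≈ 171 kg VSS/d

From the Monod/SRT balance for a CMAS, S = K_s·(1+k_d θ_c)/[θ_c·(Y k − k_d) − 1] = 19.1 × (1 + 0.0647 × 12.4) / [12.4 × (0.339 × 6.22 − 0.0647) − 1] = 34.42 / 24.34 = 1.414 mg/L.
Correct the yield for decay: Y_obs = Y/(1 + k_d θ_c) = 0.339 / (1 + 0.0647 × 12.4) = 0.339 / 1.802 = 0.1881.
ΔS = 2330 − 1.41 = 2329 mg/L, so the substrate removal rate is 390 × 2329/1000 = 908.2 kg bCOD/d.
Biomass produced: P_X = Y_obs·Q·ΔS = 0.1881 × 908.2 ≈ 170.8 kg VSS/d.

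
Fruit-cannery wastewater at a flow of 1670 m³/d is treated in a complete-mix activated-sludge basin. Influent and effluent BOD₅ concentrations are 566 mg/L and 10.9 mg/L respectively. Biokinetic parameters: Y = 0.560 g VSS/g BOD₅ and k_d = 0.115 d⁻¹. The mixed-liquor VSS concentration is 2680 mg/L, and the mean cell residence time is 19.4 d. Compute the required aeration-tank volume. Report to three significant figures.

Steady-state biomass mass balance: V·X·(1 + k_d·θ_c) = Y·Q·(S₀ − S)·θ_c, so V = 0.560 × 1670 × (566 − 10.9) × 19.4 / [2680 × (1 + 0.115 × 19.4)] = 1.01×10^7 / 8659 = 1163 m³.

V ≈ 1160 m³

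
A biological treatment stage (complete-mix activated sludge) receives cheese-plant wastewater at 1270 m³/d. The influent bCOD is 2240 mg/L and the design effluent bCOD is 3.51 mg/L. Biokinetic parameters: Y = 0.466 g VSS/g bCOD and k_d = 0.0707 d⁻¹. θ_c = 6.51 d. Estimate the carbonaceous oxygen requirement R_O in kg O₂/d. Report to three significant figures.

Observed yield with endogenous decay: Y_obs = Y / (1 + k_d·θ_c) = 0.466 / (1 + 0.0707 × 6.51) = 0.466 / 1.460 = 0.3191 g VSS/g bCOD.
ΔS = 2240 − 3.51 = 2236 mg/L, so the substrate removal rate is 1270 × 2236/1000 = 2840 kg bCOD/d.
P_X = Y_obs·Q·(S₀ − S) = 0.3191 × 2840 = 906.4 kg VSS/d.
R_O = Q·(S₀ − S) − 1.42·P_X = 2840 − 1.42 × 906.4 = 1553 kg O₂/d.

R_O ≈ 1550 kg O₂/d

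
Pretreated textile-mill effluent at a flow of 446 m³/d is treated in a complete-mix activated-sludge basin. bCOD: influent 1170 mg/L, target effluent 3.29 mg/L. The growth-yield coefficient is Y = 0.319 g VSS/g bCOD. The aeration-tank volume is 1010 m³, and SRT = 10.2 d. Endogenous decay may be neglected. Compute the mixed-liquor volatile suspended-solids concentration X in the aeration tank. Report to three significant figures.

X ≈ 1680 mg/L

Without decay, X = Y Q (S₀−S) θ_c / V = 0.319 × 446 × (1170 − 3.29) × 10.2 / 1010 = 1676 mg/L.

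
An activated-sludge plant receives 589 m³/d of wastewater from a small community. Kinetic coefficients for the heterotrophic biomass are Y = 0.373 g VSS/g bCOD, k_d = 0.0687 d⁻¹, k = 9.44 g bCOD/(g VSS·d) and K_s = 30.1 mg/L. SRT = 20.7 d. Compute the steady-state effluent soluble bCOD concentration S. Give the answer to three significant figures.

S ≈ 1.03 mg/L

Effluent substrate depends only on kinetics and SRT: S = K_s(1 + k_d θ_c) / [θ_c(Yk − k_d) − 1] = 30.1 × (1 + 0.0687 × 20.7) / [20.7 × (0.373 × 9.44 − 0.0687) − 1] = 72.90 / 70.47 = 1.035 mg/L.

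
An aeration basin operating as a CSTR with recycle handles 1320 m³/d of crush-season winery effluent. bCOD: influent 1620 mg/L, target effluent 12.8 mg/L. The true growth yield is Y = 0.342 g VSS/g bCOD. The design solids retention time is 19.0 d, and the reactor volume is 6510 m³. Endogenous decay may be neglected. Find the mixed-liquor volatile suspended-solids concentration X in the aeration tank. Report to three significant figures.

X ≈ 2120 mg/L

From V·X = Y·Q·(S₀ − S)·θ_c (decay neglected): X = 0.342 × 1320 × (1620 − 12.8) × 19.0 / 6510 = 2118 mg/L.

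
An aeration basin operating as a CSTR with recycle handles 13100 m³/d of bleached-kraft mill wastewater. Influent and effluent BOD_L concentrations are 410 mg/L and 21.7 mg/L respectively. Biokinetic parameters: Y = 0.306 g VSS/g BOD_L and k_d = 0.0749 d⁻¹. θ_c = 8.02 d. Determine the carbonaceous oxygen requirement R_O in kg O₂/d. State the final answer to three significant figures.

R_O ≈ 3710 kg O₂/d

The observed yield is Y_obs = Y/(1 + k_d·θ_c) = 0.306 / (1 + 0.0749 × 8.02) = 0.306 / 1.601 = 0.1912 g VSS per g BOD_L removed.
ΔS = 410 − 21.7 = 388.3 mg/L, so the substrate removal rate is 13100 × 388.3/1000 = 5087 kg BOD_L/d.
Net sludge production P_X = 0.1912 × 5087 = 972.4 kg VSS/d.
R_O = Q·ΔS − 1.42 P_X = 5087 − 1381 = 3706 kg O₂/d.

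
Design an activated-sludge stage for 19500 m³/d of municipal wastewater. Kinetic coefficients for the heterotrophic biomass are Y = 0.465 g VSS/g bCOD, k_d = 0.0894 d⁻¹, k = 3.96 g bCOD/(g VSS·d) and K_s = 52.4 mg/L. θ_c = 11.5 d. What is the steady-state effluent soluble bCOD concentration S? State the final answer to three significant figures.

Effluent substrate depends only on kinetics and SRT: S = K_s(1 + k_d θ_c) / [θ_c(Yk − k_d) − 1] = 52.4 × (1 + 0.0894 × 11.5) / [11.5 × (0.465 × 3.96 − 0.0894) − 1] = 106.3 / 19.15 = 5.550 mg/L.

S ≈ 5.55 mg/L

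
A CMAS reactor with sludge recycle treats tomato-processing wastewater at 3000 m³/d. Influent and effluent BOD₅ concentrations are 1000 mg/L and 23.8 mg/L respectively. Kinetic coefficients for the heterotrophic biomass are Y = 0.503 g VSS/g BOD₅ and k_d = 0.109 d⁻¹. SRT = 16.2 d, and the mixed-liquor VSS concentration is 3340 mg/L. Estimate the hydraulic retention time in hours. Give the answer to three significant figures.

τ ≈ 20.7 h

From the SRT design equation V = Y Q (S₀−S) θ_c / [X (1 + k_d θ_c)] = 0.503 × 3000 × (1000 − 23.8) × 16.2 / [3340 × (1 + 0.109 × 16.2)] = 2.39×10^7 / 9238 = 2583 m³.
τ = V/Q = 2583/3000 = 0.8611 d, or 20.67 h.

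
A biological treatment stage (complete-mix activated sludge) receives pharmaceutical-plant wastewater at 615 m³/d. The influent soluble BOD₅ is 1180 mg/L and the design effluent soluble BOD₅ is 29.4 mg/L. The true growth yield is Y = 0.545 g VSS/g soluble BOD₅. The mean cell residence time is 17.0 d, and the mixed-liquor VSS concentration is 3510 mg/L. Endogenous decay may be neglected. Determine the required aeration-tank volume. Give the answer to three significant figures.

Biomass mass balance (decay neglected): V·X = Y·Q·(S₀ − S)·θ_c, so V = 0.545 × 615 × (1180 − 29.4) × 17.0 / 3510 = 1868 m³.

V ≈ 1870 m³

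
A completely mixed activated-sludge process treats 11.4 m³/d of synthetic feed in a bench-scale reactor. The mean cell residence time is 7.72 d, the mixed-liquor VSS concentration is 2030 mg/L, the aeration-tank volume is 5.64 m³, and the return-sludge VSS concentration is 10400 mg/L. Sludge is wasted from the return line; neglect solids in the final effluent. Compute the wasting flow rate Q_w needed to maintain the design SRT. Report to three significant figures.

Q_w = (V·X)/(θ_c X_r) = 5.640 × 2030 / (7.72 × 10400) = 0.1426 m³/d.

Q_w ≈ 0.143 m³/d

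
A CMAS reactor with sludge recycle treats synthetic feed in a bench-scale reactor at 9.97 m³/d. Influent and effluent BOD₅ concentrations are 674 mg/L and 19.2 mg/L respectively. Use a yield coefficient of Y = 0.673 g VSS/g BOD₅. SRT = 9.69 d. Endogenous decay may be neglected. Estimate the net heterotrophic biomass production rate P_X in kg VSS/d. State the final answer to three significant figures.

P_X ≈ 4.39 kg VSS/d

With endogenous decay neglected, the observed yield equals the true yield: Y_obs = Y = 0.673 g VSS/g BOD₅.
ΔS = 674 − 19.2 = 654.8 mg/L, so the substrate removal rate is 9.97 × 654.8/1000 = 6.528 kg BOD₅/d.
Net biomass production P_X = Y_obs × Q·(S₀ − S) = 0.6730 × 6.528 = 4.394 kg VSS/d.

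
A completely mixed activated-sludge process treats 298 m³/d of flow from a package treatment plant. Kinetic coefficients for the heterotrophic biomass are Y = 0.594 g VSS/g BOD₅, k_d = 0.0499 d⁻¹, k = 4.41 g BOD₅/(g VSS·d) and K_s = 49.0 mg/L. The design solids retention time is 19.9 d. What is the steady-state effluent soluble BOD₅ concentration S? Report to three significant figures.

S ≈ 1.95 mg/L

From the Monod/SRT balance for a CMAS, S = K_s·(1+k_d θ_c)/[θ_c·(Y k − k_d) − 1] = 49.0 × (1 + 0.0499 × 19.9) / [19.9 × (0.594 × 4.41 − 0.0499) − 1] = 97.66 / 50.14 = 1.948 mg/L.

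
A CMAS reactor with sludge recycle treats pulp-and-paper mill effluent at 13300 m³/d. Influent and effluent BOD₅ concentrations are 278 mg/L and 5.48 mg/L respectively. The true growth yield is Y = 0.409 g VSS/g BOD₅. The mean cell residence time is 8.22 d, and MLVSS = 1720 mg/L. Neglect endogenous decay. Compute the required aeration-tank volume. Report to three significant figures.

V·X = Y·Q·ΔS·θ_c gives V = 0.409 × 13300 × (278 − 5.48) × 8.22 / 1720 = 7085 m³.

V ≈ 7080 m³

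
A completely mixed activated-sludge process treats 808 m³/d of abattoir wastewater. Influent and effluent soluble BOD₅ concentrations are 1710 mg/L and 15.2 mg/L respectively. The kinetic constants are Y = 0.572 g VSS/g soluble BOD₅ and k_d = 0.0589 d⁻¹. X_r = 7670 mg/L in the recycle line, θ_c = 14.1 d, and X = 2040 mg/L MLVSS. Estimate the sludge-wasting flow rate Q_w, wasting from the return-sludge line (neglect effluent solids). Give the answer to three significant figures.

Q_w ≈ 55.8 m³/d

From the SRT design equation V = Y Q (S₀−S) θ_c / [X (1 + k_d θ_c)] = 0.572 × 808 × (1710 − 15.2) × 14.1 / [2040 × (1 + 0.0589 × 14.1)] = 1.1×10^7 / 3734 = 2958 m³.
θ_c = V·X/(Q_w·X_r) when wasting from the recycle, so Q_w = V·X/(θ_c·X_r) = 2958 × 2040 / (14.1 × 7670) = 55.79 m³/d.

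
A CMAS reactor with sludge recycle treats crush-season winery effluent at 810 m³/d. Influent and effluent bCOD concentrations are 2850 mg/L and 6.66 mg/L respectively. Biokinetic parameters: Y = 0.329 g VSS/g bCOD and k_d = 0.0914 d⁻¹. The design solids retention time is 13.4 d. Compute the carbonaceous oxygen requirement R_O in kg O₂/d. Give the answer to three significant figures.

R_O ≈ 1820 kg O₂/d

Observed yield with endogenous decay: Y_obs = Y / (1 + k_d·θ_c) = 0.329 / (1 + 0.0914 × 13.4) = 0.329 / 2.225 = 0.1479 g VSS/g bCOD.
Mass of bCOD removed per day: Q(S₀ − S) = 810 × 2843 g/m³ = 2303 kg/d.
Biomass synthesised: P_X = Y_obs × 2303 = 340.6 kg VSS/d.
R_O = Q·(S₀ − S) − 1.42·P_X = 2303 − 1.42 × 340.6 = 1819 kg O₂/d.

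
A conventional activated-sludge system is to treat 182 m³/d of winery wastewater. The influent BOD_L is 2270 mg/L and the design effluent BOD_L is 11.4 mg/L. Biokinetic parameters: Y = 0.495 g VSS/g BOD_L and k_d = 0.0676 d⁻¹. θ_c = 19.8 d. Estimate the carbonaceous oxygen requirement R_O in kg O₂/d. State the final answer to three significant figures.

R_O ≈ 288 kg O₂/d

Correct the yield for decay: Y_obs = Y/(1 + k_d θ_c) = 0.495 / (1 + 0.0676 × 19.8) = 0.495 / 2.338 = 0.2117.
ΔS = 2270 − 11.4 = 2259 mg/L, so the substrate removal rate is 182 × 2259/1000 = 411.1 kg BOD_L/d.
P_X = Y_obs·Q·(S₀ − S) = 0.2117 × 411.1 = 87.01 kg VSS/d.
R_O = Q·ΔS − 1.42 P_X = 411.1 − 123.6 = 287.5 kg O₂/d.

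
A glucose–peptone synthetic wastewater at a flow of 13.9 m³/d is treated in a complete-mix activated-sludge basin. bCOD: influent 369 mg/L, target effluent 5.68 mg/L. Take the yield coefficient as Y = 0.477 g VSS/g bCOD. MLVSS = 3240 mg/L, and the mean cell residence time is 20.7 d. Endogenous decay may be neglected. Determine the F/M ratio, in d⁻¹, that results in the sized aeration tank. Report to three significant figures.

F/M ≈ 0.103 d⁻¹

V·X = Y·Q·ΔS·θ_c gives V = 0.477 × 13.9 × (369 − 5.68) × 20.7 / 3240 = 15.39 m³.
F/M = applied load / biomass = Q·S₀/(V·X) = 13.9 × 369 / (15.39 × 3240) = 0.1029 d⁻¹.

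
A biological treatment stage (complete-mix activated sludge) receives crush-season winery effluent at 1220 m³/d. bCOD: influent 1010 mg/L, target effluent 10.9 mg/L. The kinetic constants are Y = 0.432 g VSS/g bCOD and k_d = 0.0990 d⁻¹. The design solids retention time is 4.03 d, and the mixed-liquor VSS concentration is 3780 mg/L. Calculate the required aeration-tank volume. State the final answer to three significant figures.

V ≈ 401 m³

Rearranging the biomass balance for a CMAS with decay, V = Y·Q·ΔS·θ_c / [X·(1+k_d θ_c)] = 0.432 × 1220 × (1010 − 10.9) × 4.03 / [3780 × (1 + 0.0990 × 4.03)] = 2.12×10^6 / 5288 = 401.3 m³.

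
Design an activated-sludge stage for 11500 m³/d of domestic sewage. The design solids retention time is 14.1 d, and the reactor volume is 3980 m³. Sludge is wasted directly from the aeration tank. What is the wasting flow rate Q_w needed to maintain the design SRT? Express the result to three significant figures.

Q_w ≈ 282 m³/d

With mixed-liquor wasting, θ_c = V/Q_w, so Q_w = V/θ_c = 3980/14.1 = 282.3 m³/d.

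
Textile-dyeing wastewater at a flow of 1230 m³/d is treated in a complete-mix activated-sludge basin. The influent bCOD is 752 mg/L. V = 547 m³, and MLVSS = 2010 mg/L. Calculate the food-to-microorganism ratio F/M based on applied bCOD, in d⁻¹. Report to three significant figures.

F/M = Q·S₀ / (V·X) = 1230 × 752 / (547.0 × 2010) = 0.8413 g bCOD·(g VSS·d)⁻¹.

F/M ≈ 0.841 d⁻¹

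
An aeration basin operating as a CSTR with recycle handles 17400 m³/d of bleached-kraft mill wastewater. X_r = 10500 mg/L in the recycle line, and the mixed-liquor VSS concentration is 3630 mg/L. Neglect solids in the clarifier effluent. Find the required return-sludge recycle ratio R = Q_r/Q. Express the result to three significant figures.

Mass balance around the secondary clarifier (neglecting effluent solids): R = X / (X_r − X) = 3630 / (10500 − 3630) = 0.5284.

R ≈ 0.528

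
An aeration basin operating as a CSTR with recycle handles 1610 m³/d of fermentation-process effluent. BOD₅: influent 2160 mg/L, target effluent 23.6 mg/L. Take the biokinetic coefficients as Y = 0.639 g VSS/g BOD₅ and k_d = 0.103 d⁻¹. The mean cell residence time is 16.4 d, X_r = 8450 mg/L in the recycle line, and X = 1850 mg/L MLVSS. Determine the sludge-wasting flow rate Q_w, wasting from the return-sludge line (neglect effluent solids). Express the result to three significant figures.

Rearranging the biomass balance for a CMAS with decay, V = Y·Q·ΔS·θ_c / [X·(1+k_d θ_c)] = 0.639 × 1610 × (2160 − 23.6) × 16.4 / [1850 × (1 + 0.103 × 16.4)] = 3.6×10^7 / 4975 = 7245 m³.
Q_w = (V·X)/(θ_c X_r) = 7245 × 1850 / (16.4 × 8450) = 96.72 m³/d.

Q_w ≈ 96.7 m³/d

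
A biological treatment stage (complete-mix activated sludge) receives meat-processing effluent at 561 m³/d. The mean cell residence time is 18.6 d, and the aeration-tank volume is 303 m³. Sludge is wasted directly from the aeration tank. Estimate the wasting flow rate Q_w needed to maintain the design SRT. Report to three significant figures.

Wasting from the aeration tank: Q_w = V / θ_c = 303.0 / 18.6 = 16.29 m³/d.

Q_w ≈ 16.3 m³/d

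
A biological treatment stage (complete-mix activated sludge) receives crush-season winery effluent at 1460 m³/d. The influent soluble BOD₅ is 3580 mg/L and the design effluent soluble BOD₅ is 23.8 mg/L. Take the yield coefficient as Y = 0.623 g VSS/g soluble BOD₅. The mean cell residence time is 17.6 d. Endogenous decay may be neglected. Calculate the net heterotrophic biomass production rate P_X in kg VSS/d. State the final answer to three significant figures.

P_X ≈ 3230 kg VSS/d

With endogenous decay neglected, the observed yield equals the true yield: Y_obs = Y = 0.623 g VSS/g soluble BOD₅.
Q·(S₀ − S) = 1460 × (3580 − 23.8) × 10⁻³ = 5192 kg/d removed.
So the net sludge growth is P_X = 0.6230 × 5192 = 3235 kg VSS/d.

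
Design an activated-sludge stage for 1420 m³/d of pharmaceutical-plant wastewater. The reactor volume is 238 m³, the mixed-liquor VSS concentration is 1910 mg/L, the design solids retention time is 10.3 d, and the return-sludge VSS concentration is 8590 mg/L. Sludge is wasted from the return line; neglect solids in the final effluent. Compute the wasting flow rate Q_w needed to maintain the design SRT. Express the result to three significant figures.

θ_c = V·X/(Q_w·X_r) when wasting from the recycle, so Q_w = V·X/(θ_c·X_r) = 238.0 × 1910 / (10.3 × 8590) = 5.138 m³/d.

Q_w ≈ 5.14 m³/d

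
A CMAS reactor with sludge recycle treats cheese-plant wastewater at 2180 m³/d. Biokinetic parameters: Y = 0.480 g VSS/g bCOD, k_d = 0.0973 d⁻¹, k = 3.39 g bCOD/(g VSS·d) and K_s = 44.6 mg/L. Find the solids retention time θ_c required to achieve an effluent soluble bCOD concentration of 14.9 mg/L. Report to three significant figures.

θ_c ≈ 3.22 d

Specific growth rate at S = 14.9 mg/L: μ = YkS/(K_s+S) = 0.480·3.39·14.9/(44.6+14.9) = 0.4075 d⁻¹.
Then 1/θ_c = μ − k_d = 0.4075 − 0.0973 = 0.3102 d⁻¹, giving θ_c = 3.224 d.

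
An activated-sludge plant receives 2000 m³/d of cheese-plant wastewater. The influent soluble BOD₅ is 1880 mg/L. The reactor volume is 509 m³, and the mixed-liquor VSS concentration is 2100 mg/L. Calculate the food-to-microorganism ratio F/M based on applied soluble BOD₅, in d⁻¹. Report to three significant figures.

Food-to-microorganism ratio F/M = Q S₀ / (V X) = 2000 × 1880 / (509.0 × 2100) = 3.518 d⁻¹.

F/M ≈ 3.52 d⁻¹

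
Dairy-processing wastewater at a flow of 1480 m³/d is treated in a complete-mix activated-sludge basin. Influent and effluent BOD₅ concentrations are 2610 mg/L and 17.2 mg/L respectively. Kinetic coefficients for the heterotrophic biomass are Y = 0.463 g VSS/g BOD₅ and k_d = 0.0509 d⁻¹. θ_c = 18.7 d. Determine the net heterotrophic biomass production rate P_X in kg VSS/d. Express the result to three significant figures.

P_X ≈ 910 kg VSS/d

Correct the yield for decay: Y_obs = Y/(1 + k_d θ_c) = 0.463 / (1 + 0.0509 × 18.7) = 0.463 / 1.952 = 0.2372.
ΔS = 2610 − 17.2 = 2593 mg/L, so the substrate removal rate is 1480 × 2593/1000 = 3837 kg BOD₅/d.
P_X = Y_obs · Q(S₀ − S) = 0.2372 × 3837 = 910.3 kg VSS/d.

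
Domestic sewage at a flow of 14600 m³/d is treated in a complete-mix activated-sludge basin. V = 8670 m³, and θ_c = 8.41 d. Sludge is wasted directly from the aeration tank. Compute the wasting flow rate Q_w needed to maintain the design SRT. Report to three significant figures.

Wasting from the aeration tank: Q_w = V / θ_c = 8670 / 8.41 = 1031 m³/d.

Q_w ≈ 1030 m³/d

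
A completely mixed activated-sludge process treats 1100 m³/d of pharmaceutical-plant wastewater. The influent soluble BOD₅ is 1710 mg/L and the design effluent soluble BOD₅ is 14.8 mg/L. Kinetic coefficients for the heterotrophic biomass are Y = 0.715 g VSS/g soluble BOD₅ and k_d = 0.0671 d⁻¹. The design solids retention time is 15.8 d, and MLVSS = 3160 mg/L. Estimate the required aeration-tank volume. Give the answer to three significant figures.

Rearranging the biomass balance for a CMAS with decay, V = Y·Q·ΔS·θ_c / [X·(1+k_d θ_c)] = 0.715 × 1100 × (1710 − 14.8) × 15.8 / [3160 × (1 + 0.0671 × 15.8)] = 2.11×10^7 / 6510 = 3236 m³.

V ≈ 3240 m³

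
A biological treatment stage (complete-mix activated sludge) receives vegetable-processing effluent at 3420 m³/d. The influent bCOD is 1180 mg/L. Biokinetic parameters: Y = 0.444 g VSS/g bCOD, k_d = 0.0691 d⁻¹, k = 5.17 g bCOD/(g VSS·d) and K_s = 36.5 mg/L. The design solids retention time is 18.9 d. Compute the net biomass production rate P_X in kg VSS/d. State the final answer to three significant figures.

For a completely mixed reactor with recycle the Lawrence–McCarty relation gives S = K_s·(1 + k_d·θ_c) / [θ_c·(Y·k − k_d) − 1] = 36.5 × (1 + 0.0691 × 18.9) / [18.9 × (0.444 × 5.17 − 0.0691) − 1] = 84.17 / 41.08 = 2.049 mg/L.
Observed yield with endogenous decay: Y_obs = Y / (1 + k_d·θ_c) = 0.444 / (1 + 0.0691 × 18.9) = 0.444 / 2.306 = 0.1925 g VSS/g bCOD.
ΔS = 1180 − 2.05 = 1178 mg/L, so the substrate removal rate is 3420 × 1178/1000 = 4029 kg bCOD/d.
So the net sludge growth is P_X = 0.1925 × 4029 = 775.7 kg VSS/d.

P_X ≈ 776 kg VSS/d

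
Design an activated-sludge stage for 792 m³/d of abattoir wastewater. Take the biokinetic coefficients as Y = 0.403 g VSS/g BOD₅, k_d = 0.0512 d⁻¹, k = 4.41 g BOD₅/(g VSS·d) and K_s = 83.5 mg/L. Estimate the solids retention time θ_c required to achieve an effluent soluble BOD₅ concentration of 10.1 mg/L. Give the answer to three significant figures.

θ_c ≈ 7.11 d

From 1/θ_c = Y·k·S/(K_s + S) − k_d: Y·k·S/(K_s+S) = 0.403 × 4.41 × 10.1 / (83.5 + 10.1) = 0.1918 d⁻¹.
Then 1/θ_c = μ − k_d = 0.1918 − 0.0512 = 0.1406 d⁻¹, giving θ_c = 7.114 d.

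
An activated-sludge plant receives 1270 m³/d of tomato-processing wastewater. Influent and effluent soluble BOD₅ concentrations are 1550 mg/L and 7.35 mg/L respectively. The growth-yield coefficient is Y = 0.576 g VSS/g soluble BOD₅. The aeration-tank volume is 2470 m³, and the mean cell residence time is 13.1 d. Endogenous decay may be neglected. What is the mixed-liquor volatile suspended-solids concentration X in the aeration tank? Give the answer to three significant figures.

Without decay, X = Y Q (S₀−S) θ_c / V = 0.576 × 1270 × (1550 − 7.35) × 13.1 / 2470 = 5985 mg/L.

X ≈ 5990 mg/L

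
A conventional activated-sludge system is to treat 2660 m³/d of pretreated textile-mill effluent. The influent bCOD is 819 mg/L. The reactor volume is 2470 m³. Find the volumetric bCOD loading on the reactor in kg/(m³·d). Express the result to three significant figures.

Applied bCOD load per unit volume = Q·S₀/V = (2660 × 819/1000)/2470 = 0.8820 kg bCOD·m⁻³·d⁻¹.

L_v ≈ 0.882 kg bCOD/(m³·d)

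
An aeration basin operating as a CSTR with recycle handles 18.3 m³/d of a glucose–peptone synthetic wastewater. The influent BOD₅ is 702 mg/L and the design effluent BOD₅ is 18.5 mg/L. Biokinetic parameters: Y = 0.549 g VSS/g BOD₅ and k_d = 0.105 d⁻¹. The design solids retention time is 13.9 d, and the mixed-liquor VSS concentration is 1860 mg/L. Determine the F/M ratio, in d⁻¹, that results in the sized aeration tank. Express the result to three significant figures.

Rearranging the biomass balance for a CMAS with decay, V = Y·Q·ΔS·θ_c / [X·(1+k_d θ_c)] = 0.549 × 18.3 × (702 − 18.5) × 13.9 / [1860 × (1 + 0.105 × 13.9)] = 9.55×10^4 / 4575 = 20.86 m³.
F/M = applied load / biomass = Q·S₀/(V·X) = 18.3 × 702 / (20.86 × 1860) = 0.3310 d⁻¹.

F/M ≈ 0.331 d⁻¹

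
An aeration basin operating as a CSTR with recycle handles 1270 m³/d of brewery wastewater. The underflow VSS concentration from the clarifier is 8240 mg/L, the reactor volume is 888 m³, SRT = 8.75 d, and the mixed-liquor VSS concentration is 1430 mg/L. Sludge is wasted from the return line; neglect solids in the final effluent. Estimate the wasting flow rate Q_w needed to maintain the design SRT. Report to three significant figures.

Wasting from the return line (neglecting effluent solids): Q_w = V·X / (θ_c·X_r) = 888.0 × 1430 / (8.75 × 8240) = 17.61 m³/d.

Q_w ≈ 17.6 m³/d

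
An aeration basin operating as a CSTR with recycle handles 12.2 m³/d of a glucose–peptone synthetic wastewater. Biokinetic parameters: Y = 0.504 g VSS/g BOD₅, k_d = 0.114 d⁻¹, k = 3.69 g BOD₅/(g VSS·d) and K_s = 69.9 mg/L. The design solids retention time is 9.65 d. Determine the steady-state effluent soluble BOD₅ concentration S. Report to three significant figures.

S ≈ 9.26 mg/L

For a completely mixed reactor with recycle the Lawrence–McCarty relation gives S = K_s·(1 + k_d·θ_c) / [θ_c·(Y·k − k_d) − 1] = 69.9 × (1 + 0.114 × 9.65) / [9.65 × (0.504 × 3.69 − 0.114) − 1] = 146.8 / 15.85 = 9.264 mg/L.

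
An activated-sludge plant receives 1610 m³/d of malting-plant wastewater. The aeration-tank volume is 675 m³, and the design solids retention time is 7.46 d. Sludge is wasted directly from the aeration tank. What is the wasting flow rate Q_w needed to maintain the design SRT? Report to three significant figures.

Q_w ≈ 90.5 m³/d

Wasting from the aeration tank: Q_w = V / θ_c = 675.0 / 7.46 = 90.48 m³/d.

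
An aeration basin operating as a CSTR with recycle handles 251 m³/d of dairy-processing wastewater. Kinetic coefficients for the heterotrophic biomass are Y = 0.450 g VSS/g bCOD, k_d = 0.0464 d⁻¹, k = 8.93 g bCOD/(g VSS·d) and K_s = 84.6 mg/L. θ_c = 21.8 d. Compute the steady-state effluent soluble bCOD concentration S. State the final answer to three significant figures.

S ≈ 1.99 mg/L

From the Monod/SRT balance for a CMAS, S = K_s·(1+k_d θ_c)/[θ_c·(Y k − k_d) − 1] = 84.6 × (1 + 0.0464 × 21.8) / [21.8 × (0.450 × 8.93 − 0.0464) − 1] = 170.2 / 85.59 = 1.988 mg/L.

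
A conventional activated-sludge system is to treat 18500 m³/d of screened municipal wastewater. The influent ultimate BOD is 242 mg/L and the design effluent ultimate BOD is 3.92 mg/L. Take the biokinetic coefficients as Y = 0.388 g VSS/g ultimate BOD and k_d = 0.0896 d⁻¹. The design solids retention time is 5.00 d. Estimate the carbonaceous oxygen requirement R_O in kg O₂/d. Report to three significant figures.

R_O ≈ 2730 kg O₂/d

Observed yield with endogenous decay: Y_obs = Y / (1 + k_d·θ_c) = 0.388 / (1 + 0.0896 × 5.00) = 0.388 / 1.448 = 0.2680 g VSS/g ultimate BOD.
Q·(S₀ − S) = 18500 × (242 − 3.92) × 10⁻³ = 4404 kg/d removed.
P_X = Y_obs·Q·(S₀ − S) = 0.2680 × 4404 = 1180 kg VSS/d.
R_O = Q·ΔS − 1.42 P_X = 4404 − 1676 = 2729 kg O₂/d.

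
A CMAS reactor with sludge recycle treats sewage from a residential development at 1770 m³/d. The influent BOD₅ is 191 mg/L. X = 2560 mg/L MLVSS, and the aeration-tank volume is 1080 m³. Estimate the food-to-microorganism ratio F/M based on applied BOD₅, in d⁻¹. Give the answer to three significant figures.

Food-to-microorganism ratio F/M = Q S₀ / (V X) = 1770 × 191 / (1080 × 2560) = 0.1223 d⁻¹.

F/M ≈ 0.122 d⁻¹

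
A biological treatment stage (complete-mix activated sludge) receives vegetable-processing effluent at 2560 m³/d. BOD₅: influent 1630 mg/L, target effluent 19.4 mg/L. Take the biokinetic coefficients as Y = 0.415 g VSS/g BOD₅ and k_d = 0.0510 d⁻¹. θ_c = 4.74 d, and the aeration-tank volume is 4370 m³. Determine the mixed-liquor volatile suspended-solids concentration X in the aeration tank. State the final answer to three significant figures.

Solving the biomass balance for X: X = Y Q (S₀−S) θ_c / [V (1+k_d θ_c)] = 0.415 × 2560 × (1630 − 19.4) × 4.74 / [4370 × (1 + 0.0510 × 4.74)] = 1495 mg/L.

X ≈ 1490 mg/L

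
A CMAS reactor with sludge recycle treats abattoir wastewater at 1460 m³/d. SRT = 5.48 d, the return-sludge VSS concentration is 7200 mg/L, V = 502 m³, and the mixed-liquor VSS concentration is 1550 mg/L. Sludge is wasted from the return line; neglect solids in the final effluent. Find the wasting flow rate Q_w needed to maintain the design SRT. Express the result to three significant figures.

Q_w ≈ 19.7 m³/d

θ_c = V·X/(Q_w·X_r) when wasting from the recycle, so Q_w = V·X/(θ_c·X_r) = 502.0 × 1550 / (5.48 × 7200) = 19.72 m³/d.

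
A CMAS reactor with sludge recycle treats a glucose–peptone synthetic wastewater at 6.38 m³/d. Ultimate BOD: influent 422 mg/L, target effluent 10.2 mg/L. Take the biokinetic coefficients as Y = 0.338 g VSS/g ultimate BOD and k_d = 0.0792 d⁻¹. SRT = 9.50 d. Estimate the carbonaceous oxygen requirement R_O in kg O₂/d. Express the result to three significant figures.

R_O ≈ 1.91 kg O₂/d

Correct the yield for decay: Y_obs = Y/(1 + k_d θ_c) = 0.338 / (1 + 0.0792 × 9.50) = 0.338 / 1.752 = 0.1929.
ΔS = 422 − 10.2 = 411.8 mg/L, so the substrate removal rate is 6.38 × 411.8/1000 = 2.627 kg ultimate BOD/d.
Biomass synthesised: P_X = Y_obs × 2.627 = 0.5067 kg VSS/d.
Carbonaceous O₂ demand = substrate oxidised − cell-mass equivalent = 2.627 − 1.42 × 0.5067 = 1.908 kg O₂/d.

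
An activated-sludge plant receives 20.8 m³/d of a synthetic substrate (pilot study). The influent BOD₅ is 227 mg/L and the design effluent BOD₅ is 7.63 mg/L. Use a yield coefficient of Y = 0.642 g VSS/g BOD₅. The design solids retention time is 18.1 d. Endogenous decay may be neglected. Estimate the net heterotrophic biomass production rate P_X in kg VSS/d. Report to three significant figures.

P_X ≈ 2.93 kg VSS/d

Since k_d ≈ 0, Y_obs = Y = 0.642 g VSS/g BOD₅.
Q·(S₀ − S) = 20.8 × (227 − 7.63) × 10⁻³ = 4.563 kg/d removed.
So the net sludge growth is P_X = 0.6420 × 4.563 = 2.929 kg VSS/d.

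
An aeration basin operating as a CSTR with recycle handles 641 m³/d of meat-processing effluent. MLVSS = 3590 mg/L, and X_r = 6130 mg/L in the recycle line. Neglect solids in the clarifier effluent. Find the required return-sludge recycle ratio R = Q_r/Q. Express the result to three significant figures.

R ≈ 1.41

Solids balance on the clarifier gives (1+R)X = R·X_r, so R = X/(X_r − X) = 3590 / (6130 − 3590) = 1.413.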